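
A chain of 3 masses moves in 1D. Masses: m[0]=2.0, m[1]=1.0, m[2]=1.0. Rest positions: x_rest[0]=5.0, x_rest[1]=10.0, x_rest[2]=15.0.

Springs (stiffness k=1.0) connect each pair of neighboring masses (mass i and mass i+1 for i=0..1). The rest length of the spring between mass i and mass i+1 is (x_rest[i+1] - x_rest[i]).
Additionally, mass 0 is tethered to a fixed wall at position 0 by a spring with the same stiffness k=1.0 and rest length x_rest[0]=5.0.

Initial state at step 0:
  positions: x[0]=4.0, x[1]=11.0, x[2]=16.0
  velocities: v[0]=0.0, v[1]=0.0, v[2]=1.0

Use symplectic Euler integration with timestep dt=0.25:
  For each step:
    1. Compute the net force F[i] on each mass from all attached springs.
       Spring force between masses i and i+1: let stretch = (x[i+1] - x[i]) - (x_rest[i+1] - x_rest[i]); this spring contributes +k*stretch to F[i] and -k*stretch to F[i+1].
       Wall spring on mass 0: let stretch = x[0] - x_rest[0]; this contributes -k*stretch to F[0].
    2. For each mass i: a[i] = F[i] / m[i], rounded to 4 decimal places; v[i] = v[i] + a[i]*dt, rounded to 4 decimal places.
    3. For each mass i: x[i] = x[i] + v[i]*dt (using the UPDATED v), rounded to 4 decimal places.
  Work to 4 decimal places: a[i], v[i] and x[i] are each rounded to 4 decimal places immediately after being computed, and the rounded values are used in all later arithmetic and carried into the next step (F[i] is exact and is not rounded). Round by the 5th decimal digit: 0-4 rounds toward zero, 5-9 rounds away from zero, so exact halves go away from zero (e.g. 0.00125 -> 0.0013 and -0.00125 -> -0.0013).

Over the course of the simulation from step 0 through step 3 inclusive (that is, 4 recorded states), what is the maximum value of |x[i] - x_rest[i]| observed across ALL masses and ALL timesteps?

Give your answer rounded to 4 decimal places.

Step 0: x=[4.0000 11.0000 16.0000] v=[0.0000 0.0000 1.0000]
Step 1: x=[4.0938 10.8750 16.2500] v=[0.3750 -0.5000 1.0000]
Step 2: x=[4.2715 10.6621 16.4766] v=[0.7109 -0.8516 0.9063]
Step 3: x=[4.5155 10.4132 16.6523] v=[0.9758 -0.9956 0.7027]
Max displacement = 1.6523

Answer: 1.6523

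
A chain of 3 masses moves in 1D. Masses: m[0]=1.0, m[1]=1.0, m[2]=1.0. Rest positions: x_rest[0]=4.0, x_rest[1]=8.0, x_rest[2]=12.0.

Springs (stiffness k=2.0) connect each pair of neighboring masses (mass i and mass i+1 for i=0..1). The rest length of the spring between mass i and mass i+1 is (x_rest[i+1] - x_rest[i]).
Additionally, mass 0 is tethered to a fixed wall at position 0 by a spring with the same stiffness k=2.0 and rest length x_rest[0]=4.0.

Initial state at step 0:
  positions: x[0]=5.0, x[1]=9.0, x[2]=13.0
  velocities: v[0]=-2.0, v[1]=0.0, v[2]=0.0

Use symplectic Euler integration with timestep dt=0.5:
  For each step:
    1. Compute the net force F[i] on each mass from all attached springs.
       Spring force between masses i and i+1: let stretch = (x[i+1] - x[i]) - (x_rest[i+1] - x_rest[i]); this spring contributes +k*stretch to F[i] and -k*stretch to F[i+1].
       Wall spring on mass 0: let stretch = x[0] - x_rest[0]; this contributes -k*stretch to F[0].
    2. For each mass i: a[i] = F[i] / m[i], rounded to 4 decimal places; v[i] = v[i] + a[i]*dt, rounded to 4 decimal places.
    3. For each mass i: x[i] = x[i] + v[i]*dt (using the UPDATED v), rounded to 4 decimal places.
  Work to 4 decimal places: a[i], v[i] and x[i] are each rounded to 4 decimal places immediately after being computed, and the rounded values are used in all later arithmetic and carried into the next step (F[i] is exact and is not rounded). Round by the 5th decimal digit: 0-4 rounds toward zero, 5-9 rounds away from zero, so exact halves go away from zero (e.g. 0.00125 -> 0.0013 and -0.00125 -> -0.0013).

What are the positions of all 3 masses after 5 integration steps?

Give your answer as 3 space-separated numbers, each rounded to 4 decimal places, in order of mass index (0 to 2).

Answer: 4.1875 7.7813 10.2813

Derivation:
Step 0: x=[5.0000 9.0000 13.0000] v=[-2.0000 0.0000 0.0000]
Step 1: x=[3.5000 9.0000 13.0000] v=[-3.0000 0.0000 0.0000]
Step 2: x=[3.0000 8.2500 13.0000] v=[-1.0000 -1.5000 0.0000]
Step 3: x=[3.6250 7.2500 12.6250] v=[1.2500 -2.0000 -0.7500]
Step 4: x=[4.2500 7.1250 11.5625] v=[1.2500 -0.2500 -2.1250]
Step 5: x=[4.1875 7.7813 10.2813] v=[-0.1250 1.3125 -2.5625]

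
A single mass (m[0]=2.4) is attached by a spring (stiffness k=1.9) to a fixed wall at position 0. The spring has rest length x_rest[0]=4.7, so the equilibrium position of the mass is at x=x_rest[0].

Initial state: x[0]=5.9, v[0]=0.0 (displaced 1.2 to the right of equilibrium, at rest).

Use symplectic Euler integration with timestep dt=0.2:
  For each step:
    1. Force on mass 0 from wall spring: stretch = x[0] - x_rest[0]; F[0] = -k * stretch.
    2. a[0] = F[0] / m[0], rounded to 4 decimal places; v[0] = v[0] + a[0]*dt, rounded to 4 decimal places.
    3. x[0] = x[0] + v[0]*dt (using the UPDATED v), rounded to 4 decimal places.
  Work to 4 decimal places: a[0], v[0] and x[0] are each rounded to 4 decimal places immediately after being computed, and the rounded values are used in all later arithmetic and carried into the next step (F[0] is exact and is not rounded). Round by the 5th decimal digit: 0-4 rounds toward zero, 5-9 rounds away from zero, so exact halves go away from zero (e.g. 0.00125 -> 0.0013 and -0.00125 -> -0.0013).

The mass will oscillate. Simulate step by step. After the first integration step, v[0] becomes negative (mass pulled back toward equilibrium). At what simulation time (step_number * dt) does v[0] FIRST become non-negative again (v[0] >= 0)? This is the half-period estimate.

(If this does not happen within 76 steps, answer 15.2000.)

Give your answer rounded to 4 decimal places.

Step 0: x=[5.9000] v=[0.0000]
Step 1: x=[5.8620] v=[-0.1900]
Step 2: x=[5.7872] v=[-0.3740]
Step 3: x=[5.6780] v=[-0.5461]
Step 4: x=[5.5378] v=[-0.7010]
Step 5: x=[5.3711] v=[-0.8337]
Step 6: x=[5.1831] v=[-0.9400]
Step 7: x=[4.9798] v=[-1.0165]
Step 8: x=[4.7676] v=[-1.0608]
Step 9: x=[4.5533] v=[-1.0715]
Step 10: x=[4.3436] v=[-1.0483]
Step 11: x=[4.1452] v=[-0.9919]
Step 12: x=[3.9644] v=[-0.9041]
Step 13: x=[3.8069] v=[-0.7876]
Step 14: x=[3.6777] v=[-0.6462]
Step 15: x=[3.5808] v=[-0.4843]
Step 16: x=[3.5194] v=[-0.3071]
Step 17: x=[3.4954] v=[-0.1202]
Step 18: x=[3.5095] v=[0.0705]
First v>=0 after going negative at step 18, time=3.6000

Answer: 3.6000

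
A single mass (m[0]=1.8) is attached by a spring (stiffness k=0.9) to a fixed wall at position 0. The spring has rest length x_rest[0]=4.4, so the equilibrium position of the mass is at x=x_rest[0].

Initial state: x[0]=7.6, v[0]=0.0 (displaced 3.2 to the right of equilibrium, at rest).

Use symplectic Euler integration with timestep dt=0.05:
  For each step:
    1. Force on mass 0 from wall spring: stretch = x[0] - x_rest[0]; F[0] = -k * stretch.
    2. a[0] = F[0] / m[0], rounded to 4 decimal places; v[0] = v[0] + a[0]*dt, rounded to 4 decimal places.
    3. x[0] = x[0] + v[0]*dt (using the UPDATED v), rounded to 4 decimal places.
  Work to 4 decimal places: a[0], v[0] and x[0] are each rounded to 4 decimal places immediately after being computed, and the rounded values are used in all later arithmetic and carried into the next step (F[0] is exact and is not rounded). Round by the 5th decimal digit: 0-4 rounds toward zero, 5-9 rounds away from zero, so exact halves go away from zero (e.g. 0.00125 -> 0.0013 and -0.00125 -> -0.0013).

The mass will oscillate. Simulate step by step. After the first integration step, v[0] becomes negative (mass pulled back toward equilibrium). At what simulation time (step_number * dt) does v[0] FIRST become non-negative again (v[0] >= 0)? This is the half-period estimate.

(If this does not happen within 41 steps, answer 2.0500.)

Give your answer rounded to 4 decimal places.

Step 0: x=[7.6000] v=[0.0000]
Step 1: x=[7.5960] v=[-0.0800]
Step 2: x=[7.5880] v=[-0.1599]
Step 3: x=[7.5760] v=[-0.2396]
Step 4: x=[7.5601] v=[-0.3190]
Step 5: x=[7.5402] v=[-0.3980]
Step 6: x=[7.5164] v=[-0.4765]
Step 7: x=[7.4887] v=[-0.5544]
Step 8: x=[7.4571] v=[-0.6316]
Step 9: x=[7.4217] v=[-0.7080]
Step 10: x=[7.3825] v=[-0.7835]
Step 11: x=[7.3396] v=[-0.8581]
Step 12: x=[7.2930] v=[-0.9316]
Step 13: x=[7.2428] v=[-1.0039]
Step 14: x=[7.1891] v=[-1.0750]
Step 15: x=[7.1319] v=[-1.1447]
Step 16: x=[7.0713] v=[-1.2130]
Step 17: x=[7.0073] v=[-1.2798]
Step 18: x=[6.9401] v=[-1.3450]
Step 19: x=[6.8697] v=[-1.4085]
Step 20: x=[6.7962] v=[-1.4702]
Step 21: x=[6.7197] v=[-1.5301]
Step 22: x=[6.6403] v=[-1.5881]
Step 23: x=[6.5581] v=[-1.6441]
Step 24: x=[6.4732] v=[-1.6981]
Step 25: x=[6.3857] v=[-1.7499]
Step 26: x=[6.2957] v=[-1.7995]
Step 27: x=[6.2034] v=[-1.8469]
Step 28: x=[6.1088] v=[-1.8920]
Step 29: x=[6.0121] v=[-1.9347]
Step 30: x=[5.9134] v=[-1.9750]
Step 31: x=[5.8128] v=[-2.0128]
Step 32: x=[5.7104] v=[-2.0481]
Step 33: x=[5.6064] v=[-2.0809]
Step 34: x=[5.5008] v=[-2.1111]
Step 35: x=[5.3939] v=[-2.1386]
Step 36: x=[5.2857] v=[-2.1635]
Step 37: x=[5.1764] v=[-2.1856]
Step 38: x=[5.0662] v=[-2.2050]
Step 39: x=[4.9551] v=[-2.2217]
Step 40: x=[4.8433] v=[-2.2356]
Step 41: x=[4.7310] v=[-2.2467]
v[0] did not become non-negative within 41 steps; using fallback time=2.0500

Answer: 2.0500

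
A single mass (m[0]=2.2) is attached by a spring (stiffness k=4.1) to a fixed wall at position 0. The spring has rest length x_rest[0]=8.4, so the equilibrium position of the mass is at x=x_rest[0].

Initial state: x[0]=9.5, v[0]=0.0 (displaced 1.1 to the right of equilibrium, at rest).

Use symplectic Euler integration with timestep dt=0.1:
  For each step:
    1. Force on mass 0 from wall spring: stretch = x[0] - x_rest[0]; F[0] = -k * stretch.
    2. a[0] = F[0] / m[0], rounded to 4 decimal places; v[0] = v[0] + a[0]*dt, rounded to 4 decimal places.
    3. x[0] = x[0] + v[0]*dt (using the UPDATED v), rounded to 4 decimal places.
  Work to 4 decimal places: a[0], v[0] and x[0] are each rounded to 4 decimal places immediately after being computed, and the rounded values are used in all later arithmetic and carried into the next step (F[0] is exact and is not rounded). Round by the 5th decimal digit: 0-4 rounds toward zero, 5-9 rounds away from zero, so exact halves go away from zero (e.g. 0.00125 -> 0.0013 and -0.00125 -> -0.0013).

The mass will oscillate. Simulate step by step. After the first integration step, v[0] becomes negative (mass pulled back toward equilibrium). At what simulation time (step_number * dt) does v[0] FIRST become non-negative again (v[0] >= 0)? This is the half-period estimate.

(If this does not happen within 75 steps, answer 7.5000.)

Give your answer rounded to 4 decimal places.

Answer: 2.3000

Derivation:
Step 0: x=[9.5000] v=[0.0000]
Step 1: x=[9.4795] v=[-0.2050]
Step 2: x=[9.4389] v=[-0.4062]
Step 3: x=[9.3789] v=[-0.5998]
Step 4: x=[9.3007] v=[-0.7822]
Step 5: x=[9.2057] v=[-0.9501]
Step 6: x=[9.0957] v=[-1.1003]
Step 7: x=[8.9727] v=[-1.2300]
Step 8: x=[8.8390] v=[-1.3367]
Step 9: x=[8.6972] v=[-1.4185]
Step 10: x=[8.5498] v=[-1.4739]
Step 11: x=[8.3996] v=[-1.5018]
Step 12: x=[8.2494] v=[-1.5017]
Step 13: x=[8.1020] v=[-1.4736]
Step 14: x=[7.9602] v=[-1.4181]
Step 15: x=[7.8266] v=[-1.3361]
Step 16: x=[7.7037] v=[-1.2292]
Step 17: x=[7.5938] v=[-1.0994]
Step 18: x=[7.4989] v=[-0.9492]
Step 19: x=[7.4208] v=[-0.7813]
Step 20: x=[7.3609] v=[-0.5988]
Step 21: x=[7.3204] v=[-0.4052]
Step 22: x=[7.3000] v=[-0.2040]
Step 23: x=[7.3001] v=[0.0010]
First v>=0 after going negative at step 23, time=2.3000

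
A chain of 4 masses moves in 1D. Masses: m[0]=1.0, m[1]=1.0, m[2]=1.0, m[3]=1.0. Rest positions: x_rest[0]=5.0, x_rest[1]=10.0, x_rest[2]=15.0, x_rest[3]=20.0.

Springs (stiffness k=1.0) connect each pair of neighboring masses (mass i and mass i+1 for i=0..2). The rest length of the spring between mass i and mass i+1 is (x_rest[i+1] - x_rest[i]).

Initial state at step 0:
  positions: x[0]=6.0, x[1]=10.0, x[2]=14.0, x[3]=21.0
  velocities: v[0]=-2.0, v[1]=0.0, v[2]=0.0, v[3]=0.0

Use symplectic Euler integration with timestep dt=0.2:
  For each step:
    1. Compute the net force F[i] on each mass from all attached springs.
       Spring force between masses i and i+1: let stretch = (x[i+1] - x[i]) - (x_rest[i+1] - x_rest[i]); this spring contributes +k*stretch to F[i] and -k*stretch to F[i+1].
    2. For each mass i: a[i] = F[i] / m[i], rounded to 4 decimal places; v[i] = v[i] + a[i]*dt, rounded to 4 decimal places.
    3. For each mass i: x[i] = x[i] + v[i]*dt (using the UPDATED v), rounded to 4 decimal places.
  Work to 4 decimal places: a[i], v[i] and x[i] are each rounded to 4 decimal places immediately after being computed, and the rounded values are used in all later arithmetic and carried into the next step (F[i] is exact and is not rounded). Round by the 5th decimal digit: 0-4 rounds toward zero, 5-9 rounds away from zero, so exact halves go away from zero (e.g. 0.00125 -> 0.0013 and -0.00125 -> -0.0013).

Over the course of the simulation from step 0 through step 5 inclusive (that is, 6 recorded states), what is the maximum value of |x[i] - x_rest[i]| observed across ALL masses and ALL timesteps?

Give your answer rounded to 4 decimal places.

Step 0: x=[6.0000 10.0000 14.0000 21.0000] v=[-2.0000 0.0000 0.0000 0.0000]
Step 1: x=[5.5600 10.0000 14.1200 20.9200] v=[-2.2000 0.0000 0.6000 -0.4000]
Step 2: x=[5.0976 9.9872 14.3472 20.7680] v=[-2.3120 -0.0640 1.1360 -0.7600]
Step 3: x=[4.6308 9.9532 14.6568 20.5592] v=[-2.3341 -0.1699 1.5482 -1.0442]
Step 4: x=[4.1769 9.8945 15.0144 20.3143] v=[-2.2696 -0.2937 1.7880 -1.2247]
Step 5: x=[3.7517 9.8119 15.3792 20.0574] v=[-2.1261 -0.4132 1.8240 -1.2847]
Max displacement = 1.2483

Answer: 1.2483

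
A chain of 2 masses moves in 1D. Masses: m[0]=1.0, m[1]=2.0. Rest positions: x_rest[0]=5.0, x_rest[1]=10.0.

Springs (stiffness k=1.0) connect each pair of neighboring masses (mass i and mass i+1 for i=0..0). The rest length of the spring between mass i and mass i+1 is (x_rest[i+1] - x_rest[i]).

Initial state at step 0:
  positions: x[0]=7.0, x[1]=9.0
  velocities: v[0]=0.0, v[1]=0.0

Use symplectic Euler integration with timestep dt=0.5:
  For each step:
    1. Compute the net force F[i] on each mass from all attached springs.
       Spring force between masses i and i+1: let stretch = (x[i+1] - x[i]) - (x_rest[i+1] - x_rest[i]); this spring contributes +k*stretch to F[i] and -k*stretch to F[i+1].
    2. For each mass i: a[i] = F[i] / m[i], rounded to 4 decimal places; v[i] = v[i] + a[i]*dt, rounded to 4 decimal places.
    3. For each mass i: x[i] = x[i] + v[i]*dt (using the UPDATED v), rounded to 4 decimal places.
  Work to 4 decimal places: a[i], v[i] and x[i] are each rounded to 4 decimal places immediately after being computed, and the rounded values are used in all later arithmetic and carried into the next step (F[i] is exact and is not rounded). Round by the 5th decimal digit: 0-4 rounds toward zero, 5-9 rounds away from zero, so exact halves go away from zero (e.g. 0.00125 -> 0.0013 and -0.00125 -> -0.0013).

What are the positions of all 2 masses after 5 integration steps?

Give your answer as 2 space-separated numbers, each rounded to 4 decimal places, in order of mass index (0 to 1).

Step 0: x=[7.0000 9.0000] v=[0.0000 0.0000]
Step 1: x=[6.2500 9.3750] v=[-1.5000 0.7500]
Step 2: x=[5.0313 9.9844] v=[-2.4375 1.2188]
Step 3: x=[3.8008 10.5997] v=[-2.4610 1.2306]
Step 4: x=[3.0200 10.9902] v=[-1.5616 0.7809]
Step 5: x=[2.9818 11.0094] v=[-0.0765 0.0384]

Answer: 2.9818 11.0094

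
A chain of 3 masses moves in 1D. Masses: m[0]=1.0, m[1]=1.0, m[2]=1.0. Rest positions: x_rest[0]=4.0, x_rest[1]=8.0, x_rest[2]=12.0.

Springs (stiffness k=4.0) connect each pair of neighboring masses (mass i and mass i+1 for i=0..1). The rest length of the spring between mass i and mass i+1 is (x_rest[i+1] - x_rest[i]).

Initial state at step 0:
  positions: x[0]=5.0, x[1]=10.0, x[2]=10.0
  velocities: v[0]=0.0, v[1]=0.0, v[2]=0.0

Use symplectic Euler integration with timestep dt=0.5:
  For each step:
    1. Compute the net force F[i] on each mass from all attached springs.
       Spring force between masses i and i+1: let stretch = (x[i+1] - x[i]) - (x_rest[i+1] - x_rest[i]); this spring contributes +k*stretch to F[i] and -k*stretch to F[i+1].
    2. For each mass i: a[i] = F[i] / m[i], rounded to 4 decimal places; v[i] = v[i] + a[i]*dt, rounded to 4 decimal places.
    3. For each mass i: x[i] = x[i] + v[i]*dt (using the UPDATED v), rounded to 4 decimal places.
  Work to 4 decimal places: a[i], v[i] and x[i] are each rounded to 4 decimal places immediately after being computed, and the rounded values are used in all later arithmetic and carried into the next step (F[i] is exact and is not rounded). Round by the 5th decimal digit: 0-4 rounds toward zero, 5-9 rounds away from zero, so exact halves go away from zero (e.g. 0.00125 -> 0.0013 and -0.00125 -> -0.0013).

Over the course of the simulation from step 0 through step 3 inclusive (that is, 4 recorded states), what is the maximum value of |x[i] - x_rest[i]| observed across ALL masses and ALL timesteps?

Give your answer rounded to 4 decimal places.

Answer: 3.0000

Derivation:
Step 0: x=[5.0000 10.0000 10.0000] v=[0.0000 0.0000 0.0000]
Step 1: x=[6.0000 5.0000 14.0000] v=[2.0000 -10.0000 8.0000]
Step 2: x=[2.0000 10.0000 13.0000] v=[-8.0000 10.0000 -2.0000]
Step 3: x=[2.0000 10.0000 13.0000] v=[0.0000 0.0000 0.0000]
Max displacement = 3.0000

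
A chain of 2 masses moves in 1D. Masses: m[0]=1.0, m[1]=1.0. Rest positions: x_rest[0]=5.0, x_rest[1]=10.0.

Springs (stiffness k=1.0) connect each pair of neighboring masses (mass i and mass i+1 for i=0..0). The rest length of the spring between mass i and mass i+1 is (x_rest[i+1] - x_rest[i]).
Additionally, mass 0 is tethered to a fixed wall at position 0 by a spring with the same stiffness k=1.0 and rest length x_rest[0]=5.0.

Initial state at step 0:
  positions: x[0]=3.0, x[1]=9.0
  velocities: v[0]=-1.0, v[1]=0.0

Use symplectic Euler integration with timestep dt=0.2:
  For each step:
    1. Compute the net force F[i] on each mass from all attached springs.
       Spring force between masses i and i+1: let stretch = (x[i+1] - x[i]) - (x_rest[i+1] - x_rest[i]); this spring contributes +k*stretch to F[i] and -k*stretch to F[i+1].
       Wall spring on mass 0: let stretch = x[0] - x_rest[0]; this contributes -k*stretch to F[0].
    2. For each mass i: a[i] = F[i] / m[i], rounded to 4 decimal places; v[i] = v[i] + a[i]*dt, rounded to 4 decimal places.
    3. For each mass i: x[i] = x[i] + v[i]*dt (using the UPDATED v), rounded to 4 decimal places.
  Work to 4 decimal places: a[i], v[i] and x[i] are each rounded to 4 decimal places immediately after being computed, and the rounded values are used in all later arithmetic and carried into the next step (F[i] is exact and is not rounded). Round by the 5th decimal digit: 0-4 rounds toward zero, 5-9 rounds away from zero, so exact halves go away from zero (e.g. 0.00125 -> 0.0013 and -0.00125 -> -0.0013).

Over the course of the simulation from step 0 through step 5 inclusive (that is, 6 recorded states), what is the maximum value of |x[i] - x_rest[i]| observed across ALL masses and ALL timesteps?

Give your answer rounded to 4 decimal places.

Answer: 2.0800

Derivation:
Step 0: x=[3.0000 9.0000] v=[-1.0000 0.0000]
Step 1: x=[2.9200 8.9600] v=[-0.4000 -0.2000]
Step 2: x=[2.9648 8.8784] v=[0.2240 -0.4080]
Step 3: x=[3.1276 8.7603] v=[0.8138 -0.5907]
Step 4: x=[3.3906 8.6169] v=[1.3148 -0.7172]
Step 5: x=[3.7270 8.4644] v=[1.6819 -0.7625]
Max displacement = 2.0800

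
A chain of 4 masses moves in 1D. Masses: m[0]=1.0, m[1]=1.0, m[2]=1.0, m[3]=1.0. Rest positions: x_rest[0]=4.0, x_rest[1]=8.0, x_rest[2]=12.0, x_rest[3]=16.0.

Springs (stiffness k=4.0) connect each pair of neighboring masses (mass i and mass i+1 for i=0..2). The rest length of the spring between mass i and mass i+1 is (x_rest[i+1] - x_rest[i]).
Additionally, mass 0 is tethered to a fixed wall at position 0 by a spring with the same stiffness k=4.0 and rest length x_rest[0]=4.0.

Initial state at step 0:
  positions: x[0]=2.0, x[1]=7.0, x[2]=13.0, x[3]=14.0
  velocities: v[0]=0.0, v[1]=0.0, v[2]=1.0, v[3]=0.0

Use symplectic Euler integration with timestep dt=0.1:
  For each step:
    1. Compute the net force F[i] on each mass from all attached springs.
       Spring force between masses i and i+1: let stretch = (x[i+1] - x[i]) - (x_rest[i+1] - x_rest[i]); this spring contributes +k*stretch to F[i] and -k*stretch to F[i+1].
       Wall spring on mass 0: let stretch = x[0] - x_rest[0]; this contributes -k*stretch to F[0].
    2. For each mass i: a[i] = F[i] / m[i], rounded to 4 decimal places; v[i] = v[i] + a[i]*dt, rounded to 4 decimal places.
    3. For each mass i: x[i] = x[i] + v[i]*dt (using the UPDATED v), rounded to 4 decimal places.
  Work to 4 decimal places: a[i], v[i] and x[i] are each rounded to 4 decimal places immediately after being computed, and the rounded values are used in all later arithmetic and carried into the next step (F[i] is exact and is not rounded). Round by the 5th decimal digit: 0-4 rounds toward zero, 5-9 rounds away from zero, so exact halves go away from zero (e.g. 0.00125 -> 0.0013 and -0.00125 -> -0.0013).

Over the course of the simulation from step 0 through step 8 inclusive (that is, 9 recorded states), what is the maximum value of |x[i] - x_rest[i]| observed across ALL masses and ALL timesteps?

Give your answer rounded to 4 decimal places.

Answer: 2.2051

Derivation:
Step 0: x=[2.0000 7.0000 13.0000 14.0000] v=[0.0000 0.0000 1.0000 0.0000]
Step 1: x=[2.1200 7.0400 12.9000 14.1200] v=[1.2000 0.4000 -1.0000 1.2000]
Step 2: x=[2.3520 7.1176 12.6144 14.3512] v=[2.3200 0.7760 -2.8560 2.3120]
Step 3: x=[2.6805 7.2245 12.1784 14.6729] v=[3.2854 1.0685 -4.3600 3.2173]
Step 4: x=[3.0836 7.3478 11.6440 15.0549] v=[4.0308 1.2325 -5.3438 3.8195]
Step 5: x=[3.5339 7.4723 11.0742 15.4604] v=[4.5030 1.2453 -5.6979 4.0551]
Step 6: x=[4.0004 7.5834 10.5358 15.8505] v=[4.6648 1.1107 -5.3842 3.9006]
Step 7: x=[4.4502 7.6693 10.0919 16.1880] v=[4.4978 0.8585 -4.4393 3.3747]
Step 8: x=[4.8507 7.7233 9.7949 16.4416] v=[4.0054 0.5399 -2.9699 2.5363]
Max displacement = 2.2051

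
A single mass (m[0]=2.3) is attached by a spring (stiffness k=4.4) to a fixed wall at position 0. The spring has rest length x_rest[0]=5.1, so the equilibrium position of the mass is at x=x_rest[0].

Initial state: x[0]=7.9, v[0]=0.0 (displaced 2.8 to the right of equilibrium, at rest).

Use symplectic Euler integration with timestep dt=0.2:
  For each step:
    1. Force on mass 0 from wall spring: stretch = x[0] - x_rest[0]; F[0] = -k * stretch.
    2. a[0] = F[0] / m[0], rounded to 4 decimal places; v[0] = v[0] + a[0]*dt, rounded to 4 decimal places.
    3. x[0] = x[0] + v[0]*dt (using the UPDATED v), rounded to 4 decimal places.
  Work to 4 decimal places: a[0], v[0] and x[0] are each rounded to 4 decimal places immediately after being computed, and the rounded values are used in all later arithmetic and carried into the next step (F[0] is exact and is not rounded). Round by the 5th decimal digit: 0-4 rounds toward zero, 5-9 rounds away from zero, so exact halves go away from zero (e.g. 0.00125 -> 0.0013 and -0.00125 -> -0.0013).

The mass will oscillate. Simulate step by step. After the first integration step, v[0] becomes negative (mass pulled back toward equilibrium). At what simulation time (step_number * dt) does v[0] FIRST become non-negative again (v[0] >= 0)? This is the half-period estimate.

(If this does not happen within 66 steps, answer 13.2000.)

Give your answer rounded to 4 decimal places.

Answer: 2.4000

Derivation:
Step 0: x=[7.9000] v=[0.0000]
Step 1: x=[7.6857] v=[-1.0713]
Step 2: x=[7.2736] v=[-2.0606]
Step 3: x=[6.6952] v=[-2.8922]
Step 4: x=[5.9947] v=[-3.5025]
Step 5: x=[5.2257] v=[-3.8448]
Step 6: x=[4.4471] v=[-3.8929]
Step 7: x=[3.7185] v=[-3.6431]
Step 8: x=[3.0956] v=[-3.1145]
Step 9: x=[2.6261] v=[-2.3476]
Step 10: x=[2.3459] v=[-1.4011]
Step 11: x=[2.2764] v=[-0.3474]
Step 12: x=[2.4230] v=[0.7329]
First v>=0 after going negative at step 12, time=2.4000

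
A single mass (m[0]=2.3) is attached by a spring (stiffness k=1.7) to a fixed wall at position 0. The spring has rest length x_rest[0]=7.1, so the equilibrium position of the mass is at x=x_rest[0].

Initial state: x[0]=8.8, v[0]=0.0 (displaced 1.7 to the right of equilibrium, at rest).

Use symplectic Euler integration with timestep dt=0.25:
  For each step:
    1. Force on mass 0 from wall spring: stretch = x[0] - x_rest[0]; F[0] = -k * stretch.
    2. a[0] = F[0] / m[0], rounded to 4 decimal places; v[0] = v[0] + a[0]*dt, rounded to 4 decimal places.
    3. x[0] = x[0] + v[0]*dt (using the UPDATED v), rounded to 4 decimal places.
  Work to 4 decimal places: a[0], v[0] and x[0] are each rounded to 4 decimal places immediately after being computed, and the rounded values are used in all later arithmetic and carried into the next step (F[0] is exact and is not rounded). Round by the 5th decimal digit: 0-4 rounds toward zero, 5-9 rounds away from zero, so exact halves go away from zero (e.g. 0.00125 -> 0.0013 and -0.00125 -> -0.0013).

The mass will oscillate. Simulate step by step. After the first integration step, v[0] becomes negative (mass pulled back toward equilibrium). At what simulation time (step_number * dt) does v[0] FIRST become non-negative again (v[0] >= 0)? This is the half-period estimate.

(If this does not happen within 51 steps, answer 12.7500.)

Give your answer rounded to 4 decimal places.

Step 0: x=[8.8000] v=[0.0000]
Step 1: x=[8.7215] v=[-0.3141]
Step 2: x=[8.5681] v=[-0.6137]
Step 3: x=[8.3469] v=[-0.8850]
Step 4: x=[8.0681] v=[-1.1154]
Step 5: x=[7.7445] v=[-1.2943]
Step 6: x=[7.3912] v=[-1.4134]
Step 7: x=[7.0244] v=[-1.4672]
Step 8: x=[6.6611] v=[-1.4532]
Step 9: x=[6.3181] v=[-1.3721]
Step 10: x=[6.0112] v=[-1.2276]
Step 11: x=[5.7546] v=[-1.0264]
Step 12: x=[5.5602] v=[-0.7778]
Step 13: x=[5.4369] v=[-0.4933]
Step 14: x=[5.3904] v=[-0.1860]
Step 15: x=[5.4229] v=[0.1299]
First v>=0 after going negative at step 15, time=3.7500

Answer: 3.7500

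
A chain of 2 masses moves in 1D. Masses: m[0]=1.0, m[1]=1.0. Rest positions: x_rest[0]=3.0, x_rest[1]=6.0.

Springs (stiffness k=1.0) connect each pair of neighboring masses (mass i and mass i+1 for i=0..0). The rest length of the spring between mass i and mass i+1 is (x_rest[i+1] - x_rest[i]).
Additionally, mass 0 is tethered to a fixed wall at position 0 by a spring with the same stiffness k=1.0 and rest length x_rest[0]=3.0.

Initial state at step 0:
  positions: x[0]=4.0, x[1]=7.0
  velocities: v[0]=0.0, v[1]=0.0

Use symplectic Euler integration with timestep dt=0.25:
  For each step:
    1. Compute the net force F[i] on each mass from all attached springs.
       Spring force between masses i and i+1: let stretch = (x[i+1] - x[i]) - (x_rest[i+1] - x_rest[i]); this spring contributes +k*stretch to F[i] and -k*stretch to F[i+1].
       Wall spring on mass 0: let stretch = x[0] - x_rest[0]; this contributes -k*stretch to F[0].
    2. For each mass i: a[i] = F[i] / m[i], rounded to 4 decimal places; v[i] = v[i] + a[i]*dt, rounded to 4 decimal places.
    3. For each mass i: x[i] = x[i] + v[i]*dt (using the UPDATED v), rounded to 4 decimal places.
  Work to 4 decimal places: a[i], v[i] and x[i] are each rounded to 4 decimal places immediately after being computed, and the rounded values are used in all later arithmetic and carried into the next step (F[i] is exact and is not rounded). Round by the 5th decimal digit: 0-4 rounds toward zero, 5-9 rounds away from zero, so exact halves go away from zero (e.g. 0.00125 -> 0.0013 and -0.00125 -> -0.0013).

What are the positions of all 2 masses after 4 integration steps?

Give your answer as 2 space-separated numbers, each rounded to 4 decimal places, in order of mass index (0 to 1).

Answer: 3.4838 6.9464

Derivation:
Step 0: x=[4.0000 7.0000] v=[0.0000 0.0000]
Step 1: x=[3.9375 7.0000] v=[-0.2500 0.0000]
Step 2: x=[3.8203 6.9961] v=[-0.4688 -0.0156]
Step 3: x=[3.6628 6.9812] v=[-0.6299 -0.0596]
Step 4: x=[3.4838 6.9464] v=[-0.7160 -0.1392]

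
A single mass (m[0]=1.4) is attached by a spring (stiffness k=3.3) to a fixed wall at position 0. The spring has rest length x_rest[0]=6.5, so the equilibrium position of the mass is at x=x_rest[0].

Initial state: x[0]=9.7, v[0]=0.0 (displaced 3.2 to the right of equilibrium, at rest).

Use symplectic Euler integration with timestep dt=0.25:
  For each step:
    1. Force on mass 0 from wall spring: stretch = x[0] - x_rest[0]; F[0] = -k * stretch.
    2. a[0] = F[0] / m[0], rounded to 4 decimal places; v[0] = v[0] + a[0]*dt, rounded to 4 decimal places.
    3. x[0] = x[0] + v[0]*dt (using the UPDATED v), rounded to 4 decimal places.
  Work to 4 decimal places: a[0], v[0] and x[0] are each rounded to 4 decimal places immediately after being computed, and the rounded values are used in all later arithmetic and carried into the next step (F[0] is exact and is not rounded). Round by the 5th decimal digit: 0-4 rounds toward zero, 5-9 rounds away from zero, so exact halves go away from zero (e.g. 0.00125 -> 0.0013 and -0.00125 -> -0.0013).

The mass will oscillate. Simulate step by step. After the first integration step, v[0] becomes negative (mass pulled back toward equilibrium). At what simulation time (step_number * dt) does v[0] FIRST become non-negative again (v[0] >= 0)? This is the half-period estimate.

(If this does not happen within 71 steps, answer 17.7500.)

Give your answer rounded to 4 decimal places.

Step 0: x=[9.7000] v=[0.0000]
Step 1: x=[9.2286] v=[-1.8857]
Step 2: x=[8.3552] v=[-3.4936]
Step 3: x=[7.2085] v=[-4.5869]
Step 4: x=[5.9574] v=[-5.0044]
Step 5: x=[4.7862] v=[-4.6847]
Step 6: x=[3.8675] v=[-3.6748]
Step 7: x=[3.3366] v=[-2.1235]
Step 8: x=[3.2718] v=[-0.2594]
Step 9: x=[3.6825] v=[1.6429]
First v>=0 after going negative at step 9, time=2.2500

Answer: 2.2500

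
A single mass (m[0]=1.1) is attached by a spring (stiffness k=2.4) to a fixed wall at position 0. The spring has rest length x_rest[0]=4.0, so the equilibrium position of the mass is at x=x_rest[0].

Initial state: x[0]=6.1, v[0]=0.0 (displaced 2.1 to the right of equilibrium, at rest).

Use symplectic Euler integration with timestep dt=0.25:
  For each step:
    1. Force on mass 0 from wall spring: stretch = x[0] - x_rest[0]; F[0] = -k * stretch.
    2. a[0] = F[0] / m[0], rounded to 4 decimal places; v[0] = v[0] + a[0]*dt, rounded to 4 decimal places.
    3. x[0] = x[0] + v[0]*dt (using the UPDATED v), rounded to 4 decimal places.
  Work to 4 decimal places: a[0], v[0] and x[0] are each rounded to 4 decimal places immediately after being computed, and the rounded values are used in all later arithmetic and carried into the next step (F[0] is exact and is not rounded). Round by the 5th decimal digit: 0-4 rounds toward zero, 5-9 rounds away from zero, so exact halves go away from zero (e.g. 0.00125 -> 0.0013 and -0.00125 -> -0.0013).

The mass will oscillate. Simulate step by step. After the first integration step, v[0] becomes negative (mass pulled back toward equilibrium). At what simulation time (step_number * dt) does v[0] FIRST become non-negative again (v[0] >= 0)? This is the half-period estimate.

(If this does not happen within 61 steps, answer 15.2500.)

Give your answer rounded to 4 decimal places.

Answer: 2.2500

Derivation:
Step 0: x=[6.1000] v=[0.0000]
Step 1: x=[5.8136] v=[-1.1455]
Step 2: x=[5.2799] v=[-2.1347]
Step 3: x=[4.5717] v=[-2.8328]
Step 4: x=[3.7856] v=[-3.1446]
Step 5: x=[3.0287] v=[-3.0277]
Step 6: x=[2.4042] v=[-2.4979]
Step 7: x=[1.9973] v=[-1.6275]
Step 8: x=[1.8635] v=[-0.5351]
Step 9: x=[2.0211] v=[0.6303]
First v>=0 after going negative at step 9, time=2.2500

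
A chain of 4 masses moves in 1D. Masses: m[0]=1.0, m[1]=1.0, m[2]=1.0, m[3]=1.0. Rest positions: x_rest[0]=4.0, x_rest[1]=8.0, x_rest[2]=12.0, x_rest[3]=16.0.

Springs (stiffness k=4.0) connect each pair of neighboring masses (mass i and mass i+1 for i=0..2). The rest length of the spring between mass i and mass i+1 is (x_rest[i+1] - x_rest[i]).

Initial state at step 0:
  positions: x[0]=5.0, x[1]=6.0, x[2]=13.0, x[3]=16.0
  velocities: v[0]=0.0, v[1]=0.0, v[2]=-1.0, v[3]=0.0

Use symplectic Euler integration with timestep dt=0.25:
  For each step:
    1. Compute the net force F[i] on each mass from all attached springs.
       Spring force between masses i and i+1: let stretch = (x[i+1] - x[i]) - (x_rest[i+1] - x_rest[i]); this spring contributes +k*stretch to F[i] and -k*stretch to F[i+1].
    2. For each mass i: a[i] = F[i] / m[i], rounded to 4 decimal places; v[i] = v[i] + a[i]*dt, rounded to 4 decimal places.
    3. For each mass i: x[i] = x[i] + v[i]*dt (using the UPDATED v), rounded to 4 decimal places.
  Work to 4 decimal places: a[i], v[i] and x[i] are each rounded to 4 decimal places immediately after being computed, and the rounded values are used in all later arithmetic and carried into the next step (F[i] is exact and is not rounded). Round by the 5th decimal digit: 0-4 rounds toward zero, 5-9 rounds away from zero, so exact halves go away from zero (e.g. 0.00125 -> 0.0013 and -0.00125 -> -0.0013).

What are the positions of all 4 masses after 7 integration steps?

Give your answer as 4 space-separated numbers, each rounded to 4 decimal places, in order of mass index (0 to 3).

Step 0: x=[5.0000 6.0000 13.0000 16.0000] v=[0.0000 0.0000 -1.0000 0.0000]
Step 1: x=[4.2500 7.5000 11.7500 16.2500] v=[-3.0000 6.0000 -5.0000 1.0000]
Step 2: x=[3.3125 9.2500 10.5625 16.3750] v=[-3.7500 7.0000 -4.7500 0.5000]
Step 3: x=[2.8594 9.8438 10.5000 16.0469] v=[-1.8125 2.3750 -0.2500 -1.3125]
Step 4: x=[3.1524 8.8555 11.6602 15.3321] v=[1.1719 -3.9532 4.6407 -2.8594]
Step 5: x=[3.8712 7.1426 13.0372 14.6993] v=[2.8750 -6.8516 5.5079 -2.5313]
Step 6: x=[4.4078 6.0855 13.3561 14.6510] v=[2.1464 -4.2284 1.2754 -0.1934]
Step 7: x=[4.3638 6.4266 12.1810 15.2789] v=[-0.1759 1.3645 -4.7003 2.5117]

Answer: 4.3638 6.4266 12.1810 15.2789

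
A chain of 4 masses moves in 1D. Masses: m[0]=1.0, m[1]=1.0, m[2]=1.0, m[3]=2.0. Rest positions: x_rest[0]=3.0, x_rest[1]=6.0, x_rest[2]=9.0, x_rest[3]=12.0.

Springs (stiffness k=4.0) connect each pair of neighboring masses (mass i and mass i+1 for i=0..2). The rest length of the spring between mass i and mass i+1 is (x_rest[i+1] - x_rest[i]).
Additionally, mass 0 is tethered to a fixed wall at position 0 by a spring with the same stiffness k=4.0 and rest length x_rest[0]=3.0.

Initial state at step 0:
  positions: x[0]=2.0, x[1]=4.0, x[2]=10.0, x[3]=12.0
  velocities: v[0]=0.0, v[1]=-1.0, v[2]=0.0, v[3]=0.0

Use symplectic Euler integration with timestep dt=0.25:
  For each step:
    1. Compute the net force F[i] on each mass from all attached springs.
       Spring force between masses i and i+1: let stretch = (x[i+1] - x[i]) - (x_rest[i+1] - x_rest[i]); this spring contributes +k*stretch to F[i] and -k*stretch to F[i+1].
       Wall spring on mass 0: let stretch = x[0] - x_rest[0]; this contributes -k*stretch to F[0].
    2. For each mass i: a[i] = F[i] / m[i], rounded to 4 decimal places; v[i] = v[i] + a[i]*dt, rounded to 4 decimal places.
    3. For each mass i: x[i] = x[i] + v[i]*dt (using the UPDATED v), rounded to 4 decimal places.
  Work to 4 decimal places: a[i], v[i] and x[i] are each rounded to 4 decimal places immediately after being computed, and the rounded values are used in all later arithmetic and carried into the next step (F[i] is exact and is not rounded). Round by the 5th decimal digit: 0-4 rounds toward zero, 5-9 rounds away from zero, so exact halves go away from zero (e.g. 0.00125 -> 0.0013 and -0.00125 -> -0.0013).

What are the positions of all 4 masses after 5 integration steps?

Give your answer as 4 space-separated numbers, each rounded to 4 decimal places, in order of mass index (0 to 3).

Step 0: x=[2.0000 4.0000 10.0000 12.0000] v=[0.0000 -1.0000 0.0000 0.0000]
Step 1: x=[2.0000 4.7500 9.0000 12.1250] v=[0.0000 3.0000 -4.0000 0.5000]
Step 2: x=[2.1875 5.8750 7.7188 12.2344] v=[0.7500 4.5000 -5.1250 0.4375]
Step 3: x=[2.7500 6.5391 7.1055 12.1543] v=[2.2500 2.6563 -2.4532 -0.3203]
Step 4: x=[3.5723 6.3975 7.6128 11.8181] v=[3.2891 -0.5664 2.0292 -1.3447]
Step 5: x=[4.2078 5.8534 8.8676 11.3313] v=[2.5420 -2.1763 5.0192 -1.9474]

Answer: 4.2078 5.8534 8.8676 11.3313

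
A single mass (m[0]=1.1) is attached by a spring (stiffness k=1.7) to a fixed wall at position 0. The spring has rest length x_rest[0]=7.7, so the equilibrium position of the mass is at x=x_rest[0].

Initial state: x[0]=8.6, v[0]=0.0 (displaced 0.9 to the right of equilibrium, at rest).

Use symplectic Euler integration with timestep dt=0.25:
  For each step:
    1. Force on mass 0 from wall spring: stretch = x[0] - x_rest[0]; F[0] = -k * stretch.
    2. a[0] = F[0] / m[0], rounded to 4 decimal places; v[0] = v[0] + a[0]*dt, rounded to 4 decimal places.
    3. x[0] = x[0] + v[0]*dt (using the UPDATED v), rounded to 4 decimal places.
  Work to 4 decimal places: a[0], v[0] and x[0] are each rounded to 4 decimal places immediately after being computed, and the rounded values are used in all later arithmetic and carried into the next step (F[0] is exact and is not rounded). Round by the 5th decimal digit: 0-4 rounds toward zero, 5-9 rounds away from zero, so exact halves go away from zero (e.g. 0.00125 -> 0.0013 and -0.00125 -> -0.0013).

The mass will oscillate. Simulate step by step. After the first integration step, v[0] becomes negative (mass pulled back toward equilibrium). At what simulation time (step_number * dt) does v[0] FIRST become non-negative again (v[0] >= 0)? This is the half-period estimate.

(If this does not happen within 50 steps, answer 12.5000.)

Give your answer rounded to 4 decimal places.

Answer: 2.7500

Derivation:
Step 0: x=[8.6000] v=[0.0000]
Step 1: x=[8.5131] v=[-0.3477]
Step 2: x=[8.3476] v=[-0.6619]
Step 3: x=[8.1196] v=[-0.9121]
Step 4: x=[7.8511] v=[-1.0742]
Step 5: x=[7.5680] v=[-1.1326]
Step 6: x=[7.2976] v=[-1.0816]
Step 7: x=[7.0661] v=[-0.9261]
Step 8: x=[6.8958] v=[-0.6812]
Step 9: x=[6.8032] v=[-0.3705]
Step 10: x=[6.7972] v=[-0.0240]
Step 11: x=[6.8784] v=[0.3248]
First v>=0 after going negative at step 11, time=2.7500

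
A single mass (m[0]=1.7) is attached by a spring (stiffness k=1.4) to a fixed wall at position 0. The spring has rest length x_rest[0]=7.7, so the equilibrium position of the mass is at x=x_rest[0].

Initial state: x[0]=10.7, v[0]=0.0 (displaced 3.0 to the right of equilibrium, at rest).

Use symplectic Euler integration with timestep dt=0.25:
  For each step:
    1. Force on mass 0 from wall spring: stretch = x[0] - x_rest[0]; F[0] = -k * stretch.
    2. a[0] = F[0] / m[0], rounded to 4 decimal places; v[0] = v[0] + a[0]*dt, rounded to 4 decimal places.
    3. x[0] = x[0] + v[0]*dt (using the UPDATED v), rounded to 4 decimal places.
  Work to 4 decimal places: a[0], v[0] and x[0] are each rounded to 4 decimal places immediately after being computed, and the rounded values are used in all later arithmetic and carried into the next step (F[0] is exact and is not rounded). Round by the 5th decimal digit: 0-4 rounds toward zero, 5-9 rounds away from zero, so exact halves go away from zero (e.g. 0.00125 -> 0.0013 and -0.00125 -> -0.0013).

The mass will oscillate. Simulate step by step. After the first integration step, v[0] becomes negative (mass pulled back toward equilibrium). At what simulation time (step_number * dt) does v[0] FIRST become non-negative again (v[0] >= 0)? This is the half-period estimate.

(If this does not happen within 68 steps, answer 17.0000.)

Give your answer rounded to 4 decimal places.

Answer: 3.5000

Derivation:
Step 0: x=[10.7000] v=[0.0000]
Step 1: x=[10.5456] v=[-0.6177]
Step 2: x=[10.2447] v=[-1.2036]
Step 3: x=[9.8128] v=[-1.7275]
Step 4: x=[9.2722] v=[-2.1625]
Step 5: x=[8.6507] v=[-2.4862]
Step 6: x=[7.9802] v=[-2.6819]
Step 7: x=[7.2953] v=[-2.7396]
Step 8: x=[6.6312] v=[-2.6563]
Step 9: x=[6.0221] v=[-2.4363]
Step 10: x=[5.4994] v=[-2.0909]
Step 11: x=[5.0900] v=[-1.6378]
Step 12: x=[4.8149] v=[-1.1005]
Step 13: x=[4.6883] v=[-0.5065]
Step 14: x=[4.7167] v=[0.1136]
First v>=0 after going negative at step 14, time=3.5000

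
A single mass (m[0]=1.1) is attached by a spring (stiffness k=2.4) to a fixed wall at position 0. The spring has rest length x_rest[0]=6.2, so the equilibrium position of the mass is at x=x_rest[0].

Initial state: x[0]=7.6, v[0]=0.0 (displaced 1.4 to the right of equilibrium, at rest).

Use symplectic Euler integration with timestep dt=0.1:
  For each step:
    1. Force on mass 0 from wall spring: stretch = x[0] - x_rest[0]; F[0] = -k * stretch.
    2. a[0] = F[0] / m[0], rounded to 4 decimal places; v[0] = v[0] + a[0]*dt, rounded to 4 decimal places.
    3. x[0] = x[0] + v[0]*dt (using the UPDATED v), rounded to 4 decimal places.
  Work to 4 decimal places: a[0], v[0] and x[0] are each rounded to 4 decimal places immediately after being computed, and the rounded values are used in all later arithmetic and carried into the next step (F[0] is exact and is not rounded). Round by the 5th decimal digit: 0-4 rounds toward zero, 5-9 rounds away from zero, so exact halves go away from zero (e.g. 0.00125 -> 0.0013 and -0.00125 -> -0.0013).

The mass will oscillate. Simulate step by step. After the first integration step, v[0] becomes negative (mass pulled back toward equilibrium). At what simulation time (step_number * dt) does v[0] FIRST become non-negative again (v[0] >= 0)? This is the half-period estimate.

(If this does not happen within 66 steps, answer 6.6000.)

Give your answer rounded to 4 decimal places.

Step 0: x=[7.6000] v=[0.0000]
Step 1: x=[7.5695] v=[-0.3055]
Step 2: x=[7.5091] v=[-0.6043]
Step 3: x=[7.4201] v=[-0.8899]
Step 4: x=[7.3045] v=[-1.1561]
Step 5: x=[7.1648] v=[-1.3971]
Step 6: x=[7.0040] v=[-1.6076]
Step 7: x=[6.8257] v=[-1.7830]
Step 8: x=[6.6338] v=[-1.9195]
Step 9: x=[6.4324] v=[-2.0142]
Step 10: x=[6.2259] v=[-2.0649]
Step 11: x=[6.0188] v=[-2.0706]
Step 12: x=[5.8157] v=[-2.0311]
Step 13: x=[5.6210] v=[-1.9473]
Step 14: x=[5.4389] v=[-1.8210]
Step 15: x=[5.2734] v=[-1.6549]
Step 16: x=[5.1281] v=[-1.4527]
Step 17: x=[5.0062] v=[-1.2188]
Step 18: x=[4.9104] v=[-0.9583]
Step 19: x=[4.8427] v=[-0.6769]
Step 20: x=[4.8046] v=[-0.3808]
Step 21: x=[4.7970] v=[-0.0764]
Step 22: x=[4.8200] v=[0.2297]
First v>=0 after going negative at step 22, time=2.2000

Answer: 2.2000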